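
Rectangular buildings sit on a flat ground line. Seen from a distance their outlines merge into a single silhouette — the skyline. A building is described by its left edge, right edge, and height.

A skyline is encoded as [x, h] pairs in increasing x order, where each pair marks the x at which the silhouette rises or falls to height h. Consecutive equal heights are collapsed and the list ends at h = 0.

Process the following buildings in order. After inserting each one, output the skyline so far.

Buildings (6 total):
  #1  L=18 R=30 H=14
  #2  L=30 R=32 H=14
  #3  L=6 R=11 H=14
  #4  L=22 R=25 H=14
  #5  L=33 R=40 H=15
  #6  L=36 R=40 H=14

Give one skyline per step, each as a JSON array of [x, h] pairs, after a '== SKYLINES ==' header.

== SKYLINES ==
[[18,14],[30,0]]
[[18,14],[32,0]]
[[6,14],[11,0],[18,14],[32,0]]
[[6,14],[11,0],[18,14],[32,0]]
[[6,14],[11,0],[18,14],[32,0],[33,15],[40,0]]
[[6,14],[11,0],[18,14],[32,0],[33,15],[40,0]]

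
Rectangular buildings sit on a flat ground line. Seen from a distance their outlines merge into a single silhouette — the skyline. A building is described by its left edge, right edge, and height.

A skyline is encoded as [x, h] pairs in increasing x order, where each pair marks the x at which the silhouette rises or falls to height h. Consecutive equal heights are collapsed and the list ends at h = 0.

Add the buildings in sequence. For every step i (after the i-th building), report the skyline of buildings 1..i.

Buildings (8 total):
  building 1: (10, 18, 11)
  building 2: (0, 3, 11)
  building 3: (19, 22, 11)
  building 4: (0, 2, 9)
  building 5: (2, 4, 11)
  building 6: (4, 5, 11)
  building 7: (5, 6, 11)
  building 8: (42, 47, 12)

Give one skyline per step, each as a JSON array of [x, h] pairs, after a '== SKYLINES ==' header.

== SKYLINES ==
[[10,11],[18,0]]
[[0,11],[3,0],[10,11],[18,0]]
[[0,11],[3,0],[10,11],[18,0],[19,11],[22,0]]
[[0,11],[3,0],[10,11],[18,0],[19,11],[22,0]]
[[0,11],[4,0],[10,11],[18,0],[19,11],[22,0]]
[[0,11],[5,0],[10,11],[18,0],[19,11],[22,0]]
[[0,11],[6,0],[10,11],[18,0],[19,11],[22,0]]
[[0,11],[6,0],[10,11],[18,0],[19,11],[22,0],[42,12],[47,0]]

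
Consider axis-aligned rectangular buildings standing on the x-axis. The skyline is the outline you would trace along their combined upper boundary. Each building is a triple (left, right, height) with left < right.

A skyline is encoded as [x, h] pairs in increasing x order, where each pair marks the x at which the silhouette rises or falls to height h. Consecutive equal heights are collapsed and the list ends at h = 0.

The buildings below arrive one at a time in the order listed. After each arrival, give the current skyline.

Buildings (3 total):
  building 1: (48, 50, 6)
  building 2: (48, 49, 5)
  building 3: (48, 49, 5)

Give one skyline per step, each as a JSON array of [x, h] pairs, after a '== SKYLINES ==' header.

== SKYLINES ==
[[48,6],[50,0]]
[[48,6],[50,0]]
[[48,6],[50,0]]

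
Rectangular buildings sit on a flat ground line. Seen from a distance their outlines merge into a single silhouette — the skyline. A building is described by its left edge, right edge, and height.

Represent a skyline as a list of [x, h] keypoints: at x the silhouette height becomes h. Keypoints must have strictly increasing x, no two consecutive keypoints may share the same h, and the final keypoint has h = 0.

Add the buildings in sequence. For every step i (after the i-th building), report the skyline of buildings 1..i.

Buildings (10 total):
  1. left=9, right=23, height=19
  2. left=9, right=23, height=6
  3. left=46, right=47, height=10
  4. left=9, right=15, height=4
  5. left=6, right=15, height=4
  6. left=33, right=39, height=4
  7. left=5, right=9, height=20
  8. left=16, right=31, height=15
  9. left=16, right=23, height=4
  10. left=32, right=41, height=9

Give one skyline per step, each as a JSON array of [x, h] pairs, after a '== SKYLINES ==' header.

== SKYLINES ==
[[9,19],[23,0]]
[[9,19],[23,0]]
[[9,19],[23,0],[46,10],[47,0]]
[[9,19],[23,0],[46,10],[47,0]]
[[6,4],[9,19],[23,0],[46,10],[47,0]]
[[6,4],[9,19],[23,0],[33,4],[39,0],[46,10],[47,0]]
[[5,20],[9,19],[23,0],[33,4],[39,0],[46,10],[47,0]]
[[5,20],[9,19],[23,15],[31,0],[33,4],[39,0],[46,10],[47,0]]
[[5,20],[9,19],[23,15],[31,0],[33,4],[39,0],[46,10],[47,0]]
[[5,20],[9,19],[23,15],[31,0],[32,9],[41,0],[46,10],[47,0]]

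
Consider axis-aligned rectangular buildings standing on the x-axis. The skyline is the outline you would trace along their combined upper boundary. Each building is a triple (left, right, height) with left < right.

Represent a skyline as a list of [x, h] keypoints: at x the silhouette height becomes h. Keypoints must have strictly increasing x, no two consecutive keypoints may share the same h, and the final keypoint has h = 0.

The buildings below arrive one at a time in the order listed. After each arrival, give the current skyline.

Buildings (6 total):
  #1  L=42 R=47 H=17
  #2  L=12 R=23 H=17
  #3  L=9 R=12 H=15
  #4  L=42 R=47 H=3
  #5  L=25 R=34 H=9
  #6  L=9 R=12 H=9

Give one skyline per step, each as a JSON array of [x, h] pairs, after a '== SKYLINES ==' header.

== SKYLINES ==
[[42,17],[47,0]]
[[12,17],[23,0],[42,17],[47,0]]
[[9,15],[12,17],[23,0],[42,17],[47,0]]
[[9,15],[12,17],[23,0],[42,17],[47,0]]
[[9,15],[12,17],[23,0],[25,9],[34,0],[42,17],[47,0]]
[[9,15],[12,17],[23,0],[25,9],[34,0],[42,17],[47,0]]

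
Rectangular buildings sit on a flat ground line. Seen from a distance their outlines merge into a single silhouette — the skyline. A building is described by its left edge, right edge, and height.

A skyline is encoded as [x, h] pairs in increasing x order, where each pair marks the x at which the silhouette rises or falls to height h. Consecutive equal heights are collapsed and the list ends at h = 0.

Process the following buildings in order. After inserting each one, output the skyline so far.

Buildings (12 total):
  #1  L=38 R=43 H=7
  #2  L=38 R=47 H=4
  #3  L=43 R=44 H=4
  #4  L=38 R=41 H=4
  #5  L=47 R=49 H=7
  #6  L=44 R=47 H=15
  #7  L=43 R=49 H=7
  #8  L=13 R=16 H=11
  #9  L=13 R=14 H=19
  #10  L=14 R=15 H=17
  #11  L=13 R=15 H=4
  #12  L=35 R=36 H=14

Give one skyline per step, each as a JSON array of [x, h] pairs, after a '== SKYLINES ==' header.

== SKYLINES ==
[[38,7],[43,0]]
[[38,7],[43,4],[47,0]]
[[38,7],[43,4],[47,0]]
[[38,7],[43,4],[47,0]]
[[38,7],[43,4],[47,7],[49,0]]
[[38,7],[43,4],[44,15],[47,7],[49,0]]
[[38,7],[44,15],[47,7],[49,0]]
[[13,11],[16,0],[38,7],[44,15],[47,7],[49,0]]
[[13,19],[14,11],[16,0],[38,7],[44,15],[47,7],[49,0]]
[[13,19],[14,17],[15,11],[16,0],[38,7],[44,15],[47,7],[49,0]]
[[13,19],[14,17],[15,11],[16,0],[38,7],[44,15],[47,7],[49,0]]
[[13,19],[14,17],[15,11],[16,0],[35,14],[36,0],[38,7],[44,15],[47,7],[49,0]]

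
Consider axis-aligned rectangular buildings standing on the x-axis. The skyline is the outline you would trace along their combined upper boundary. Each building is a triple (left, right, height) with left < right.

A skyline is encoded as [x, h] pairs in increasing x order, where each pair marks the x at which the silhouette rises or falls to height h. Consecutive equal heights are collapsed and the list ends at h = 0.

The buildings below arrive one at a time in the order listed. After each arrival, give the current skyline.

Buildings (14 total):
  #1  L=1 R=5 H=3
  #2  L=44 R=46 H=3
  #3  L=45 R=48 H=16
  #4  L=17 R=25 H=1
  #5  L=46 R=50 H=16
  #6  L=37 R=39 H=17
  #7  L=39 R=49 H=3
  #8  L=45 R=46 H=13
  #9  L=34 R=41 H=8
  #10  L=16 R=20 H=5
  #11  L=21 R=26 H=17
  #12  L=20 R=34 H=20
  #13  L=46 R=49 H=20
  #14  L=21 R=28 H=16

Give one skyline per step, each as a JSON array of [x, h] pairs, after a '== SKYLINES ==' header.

== SKYLINES ==
[[1,3],[5,0]]
[[1,3],[5,0],[44,3],[46,0]]
[[1,3],[5,0],[44,3],[45,16],[48,0]]
[[1,3],[5,0],[17,1],[25,0],[44,3],[45,16],[48,0]]
[[1,3],[5,0],[17,1],[25,0],[44,3],[45,16],[50,0]]
[[1,3],[5,0],[17,1],[25,0],[37,17],[39,0],[44,3],[45,16],[50,0]]
[[1,3],[5,0],[17,1],[25,0],[37,17],[39,3],[45,16],[50,0]]
[[1,3],[5,0],[17,1],[25,0],[37,17],[39,3],[45,16],[50,0]]
[[1,3],[5,0],[17,1],[25,0],[34,8],[37,17],[39,8],[41,3],[45,16],[50,0]]
[[1,3],[5,0],[16,5],[20,1],[25,0],[34,8],[37,17],[39,8],[41,3],[45,16],[50,0]]
[[1,3],[5,0],[16,5],[20,1],[21,17],[26,0],[34,8],[37,17],[39,8],[41,3],[45,16],[50,0]]
[[1,3],[5,0],[16,5],[20,20],[34,8],[37,17],[39,8],[41,3],[45,16],[50,0]]
[[1,3],[5,0],[16,5],[20,20],[34,8],[37,17],[39,8],[41,3],[45,16],[46,20],[49,16],[50,0]]
[[1,3],[5,0],[16,5],[20,20],[34,8],[37,17],[39,8],[41,3],[45,16],[46,20],[49,16],[50,0]]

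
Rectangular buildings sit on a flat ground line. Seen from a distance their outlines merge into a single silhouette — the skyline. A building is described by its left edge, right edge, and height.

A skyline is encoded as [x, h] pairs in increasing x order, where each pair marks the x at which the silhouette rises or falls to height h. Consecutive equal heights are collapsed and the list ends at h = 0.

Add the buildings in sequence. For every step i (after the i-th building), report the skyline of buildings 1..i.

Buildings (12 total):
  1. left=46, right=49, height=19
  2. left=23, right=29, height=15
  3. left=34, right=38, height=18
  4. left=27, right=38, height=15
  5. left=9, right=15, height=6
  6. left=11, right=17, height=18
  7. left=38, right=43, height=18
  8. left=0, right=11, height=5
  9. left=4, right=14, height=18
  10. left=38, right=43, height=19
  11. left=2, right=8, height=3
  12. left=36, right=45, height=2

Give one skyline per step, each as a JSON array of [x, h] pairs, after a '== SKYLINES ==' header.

== SKYLINES ==
[[46,19],[49,0]]
[[23,15],[29,0],[46,19],[49,0]]
[[23,15],[29,0],[34,18],[38,0],[46,19],[49,0]]
[[23,15],[34,18],[38,0],[46,19],[49,0]]
[[9,6],[15,0],[23,15],[34,18],[38,0],[46,19],[49,0]]
[[9,6],[11,18],[17,0],[23,15],[34,18],[38,0],[46,19],[49,0]]
[[9,6],[11,18],[17,0],[23,15],[34,18],[43,0],[46,19],[49,0]]
[[0,5],[9,6],[11,18],[17,0],[23,15],[34,18],[43,0],[46,19],[49,0]]
[[0,5],[4,18],[17,0],[23,15],[34,18],[43,0],[46,19],[49,0]]
[[0,5],[4,18],[17,0],[23,15],[34,18],[38,19],[43,0],[46,19],[49,0]]
[[0,5],[4,18],[17,0],[23,15],[34,18],[38,19],[43,0],[46,19],[49,0]]
[[0,5],[4,18],[17,0],[23,15],[34,18],[38,19],[43,2],[45,0],[46,19],[49,0]]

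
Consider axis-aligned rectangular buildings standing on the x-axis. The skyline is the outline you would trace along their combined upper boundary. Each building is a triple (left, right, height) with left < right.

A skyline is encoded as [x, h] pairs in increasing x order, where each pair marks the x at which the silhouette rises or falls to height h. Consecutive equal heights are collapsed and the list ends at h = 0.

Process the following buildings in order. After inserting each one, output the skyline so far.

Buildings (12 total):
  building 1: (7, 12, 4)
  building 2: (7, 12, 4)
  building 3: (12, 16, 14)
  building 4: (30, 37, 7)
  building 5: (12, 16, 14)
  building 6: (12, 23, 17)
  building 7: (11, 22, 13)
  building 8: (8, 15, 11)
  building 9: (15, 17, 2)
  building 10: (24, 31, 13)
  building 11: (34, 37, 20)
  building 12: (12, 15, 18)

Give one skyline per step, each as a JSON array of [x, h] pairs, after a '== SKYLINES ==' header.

== SKYLINES ==
[[7,4],[12,0]]
[[7,4],[12,0]]
[[7,4],[12,14],[16,0]]
[[7,4],[12,14],[16,0],[30,7],[37,0]]
[[7,4],[12,14],[16,0],[30,7],[37,0]]
[[7,4],[12,17],[23,0],[30,7],[37,0]]
[[7,4],[11,13],[12,17],[23,0],[30,7],[37,0]]
[[7,4],[8,11],[11,13],[12,17],[23,0],[30,7],[37,0]]
[[7,4],[8,11],[11,13],[12,17],[23,0],[30,7],[37,0]]
[[7,4],[8,11],[11,13],[12,17],[23,0],[24,13],[31,7],[37,0]]
[[7,4],[8,11],[11,13],[12,17],[23,0],[24,13],[31,7],[34,20],[37,0]]
[[7,4],[8,11],[11,13],[12,18],[15,17],[23,0],[24,13],[31,7],[34,20],[37,0]]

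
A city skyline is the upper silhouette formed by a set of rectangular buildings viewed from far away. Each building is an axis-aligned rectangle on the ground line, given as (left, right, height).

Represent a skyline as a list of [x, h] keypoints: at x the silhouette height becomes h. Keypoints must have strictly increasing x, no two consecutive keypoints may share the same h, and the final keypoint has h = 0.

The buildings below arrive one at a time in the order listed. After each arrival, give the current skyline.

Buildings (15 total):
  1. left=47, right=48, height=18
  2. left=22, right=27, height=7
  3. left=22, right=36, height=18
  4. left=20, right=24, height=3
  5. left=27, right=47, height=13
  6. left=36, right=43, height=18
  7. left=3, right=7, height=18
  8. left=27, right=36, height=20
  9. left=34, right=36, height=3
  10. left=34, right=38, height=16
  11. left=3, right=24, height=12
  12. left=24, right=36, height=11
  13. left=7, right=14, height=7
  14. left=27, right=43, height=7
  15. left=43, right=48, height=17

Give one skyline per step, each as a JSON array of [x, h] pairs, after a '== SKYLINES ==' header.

== SKYLINES ==
[[47,18],[48,0]]
[[22,7],[27,0],[47,18],[48,0]]
[[22,18],[36,0],[47,18],[48,0]]
[[20,3],[22,18],[36,0],[47,18],[48,0]]
[[20,3],[22,18],[36,13],[47,18],[48,0]]
[[20,3],[22,18],[43,13],[47,18],[48,0]]
[[3,18],[7,0],[20,3],[22,18],[43,13],[47,18],[48,0]]
[[3,18],[7,0],[20,3],[22,18],[27,20],[36,18],[43,13],[47,18],[48,0]]
[[3,18],[7,0],[20,3],[22,18],[27,20],[36,18],[43,13],[47,18],[48,0]]
[[3,18],[7,0],[20,3],[22,18],[27,20],[36,18],[43,13],[47,18],[48,0]]
[[3,18],[7,12],[22,18],[27,20],[36,18],[43,13],[47,18],[48,0]]
[[3,18],[7,12],[22,18],[27,20],[36,18],[43,13],[47,18],[48,0]]
[[3,18],[7,12],[22,18],[27,20],[36,18],[43,13],[47,18],[48,0]]
[[3,18],[7,12],[22,18],[27,20],[36,18],[43,13],[47,18],[48,0]]
[[3,18],[7,12],[22,18],[27,20],[36,18],[43,17],[47,18],[48,0]]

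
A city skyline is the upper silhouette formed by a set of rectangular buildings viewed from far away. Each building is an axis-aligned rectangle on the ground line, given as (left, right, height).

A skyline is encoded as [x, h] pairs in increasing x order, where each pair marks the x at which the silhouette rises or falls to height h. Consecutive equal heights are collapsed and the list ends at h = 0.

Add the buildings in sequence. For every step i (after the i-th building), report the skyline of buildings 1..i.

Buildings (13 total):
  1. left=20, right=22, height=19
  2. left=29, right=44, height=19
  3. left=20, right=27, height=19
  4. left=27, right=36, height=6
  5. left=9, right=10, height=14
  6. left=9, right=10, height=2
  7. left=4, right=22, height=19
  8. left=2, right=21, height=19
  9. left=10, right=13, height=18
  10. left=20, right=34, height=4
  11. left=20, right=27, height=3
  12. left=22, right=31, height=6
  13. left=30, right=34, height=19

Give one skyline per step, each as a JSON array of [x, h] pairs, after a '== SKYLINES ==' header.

== SKYLINES ==
[[20,19],[22,0]]
[[20,19],[22,0],[29,19],[44,0]]
[[20,19],[27,0],[29,19],[44,0]]
[[20,19],[27,6],[29,19],[44,0]]
[[9,14],[10,0],[20,19],[27,6],[29,19],[44,0]]
[[9,14],[10,0],[20,19],[27,6],[29,19],[44,0]]
[[4,19],[27,6],[29,19],[44,0]]
[[2,19],[27,6],[29,19],[44,0]]
[[2,19],[27,6],[29,19],[44,0]]
[[2,19],[27,6],[29,19],[44,0]]
[[2,19],[27,6],[29,19],[44,0]]
[[2,19],[27,6],[29,19],[44,0]]
[[2,19],[27,6],[29,19],[44,0]]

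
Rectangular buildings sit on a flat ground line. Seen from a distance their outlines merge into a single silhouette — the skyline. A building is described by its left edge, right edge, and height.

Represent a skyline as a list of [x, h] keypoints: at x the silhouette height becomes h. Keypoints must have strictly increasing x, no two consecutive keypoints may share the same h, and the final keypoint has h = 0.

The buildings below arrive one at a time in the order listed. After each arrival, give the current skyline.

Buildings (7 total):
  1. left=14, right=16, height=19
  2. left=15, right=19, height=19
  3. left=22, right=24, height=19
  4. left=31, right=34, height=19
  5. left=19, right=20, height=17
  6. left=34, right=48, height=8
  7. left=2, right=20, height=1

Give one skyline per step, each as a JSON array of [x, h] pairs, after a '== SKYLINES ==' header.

== SKYLINES ==
[[14,19],[16,0]]
[[14,19],[19,0]]
[[14,19],[19,0],[22,19],[24,0]]
[[14,19],[19,0],[22,19],[24,0],[31,19],[34,0]]
[[14,19],[19,17],[20,0],[22,19],[24,0],[31,19],[34,0]]
[[14,19],[19,17],[20,0],[22,19],[24,0],[31,19],[34,8],[48,0]]
[[2,1],[14,19],[19,17],[20,0],[22,19],[24,0],[31,19],[34,8],[48,0]]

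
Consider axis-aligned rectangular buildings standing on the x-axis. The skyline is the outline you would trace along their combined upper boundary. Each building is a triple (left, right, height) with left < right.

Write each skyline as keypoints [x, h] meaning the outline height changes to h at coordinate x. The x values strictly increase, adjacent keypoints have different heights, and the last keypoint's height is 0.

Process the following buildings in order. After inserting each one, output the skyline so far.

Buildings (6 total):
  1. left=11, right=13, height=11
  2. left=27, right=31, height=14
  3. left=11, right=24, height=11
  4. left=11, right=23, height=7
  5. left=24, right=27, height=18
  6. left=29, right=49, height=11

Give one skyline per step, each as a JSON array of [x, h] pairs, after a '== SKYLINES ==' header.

== SKYLINES ==
[[11,11],[13,0]]
[[11,11],[13,0],[27,14],[31,0]]
[[11,11],[24,0],[27,14],[31,0]]
[[11,11],[24,0],[27,14],[31,0]]
[[11,11],[24,18],[27,14],[31,0]]
[[11,11],[24,18],[27,14],[31,11],[49,0]]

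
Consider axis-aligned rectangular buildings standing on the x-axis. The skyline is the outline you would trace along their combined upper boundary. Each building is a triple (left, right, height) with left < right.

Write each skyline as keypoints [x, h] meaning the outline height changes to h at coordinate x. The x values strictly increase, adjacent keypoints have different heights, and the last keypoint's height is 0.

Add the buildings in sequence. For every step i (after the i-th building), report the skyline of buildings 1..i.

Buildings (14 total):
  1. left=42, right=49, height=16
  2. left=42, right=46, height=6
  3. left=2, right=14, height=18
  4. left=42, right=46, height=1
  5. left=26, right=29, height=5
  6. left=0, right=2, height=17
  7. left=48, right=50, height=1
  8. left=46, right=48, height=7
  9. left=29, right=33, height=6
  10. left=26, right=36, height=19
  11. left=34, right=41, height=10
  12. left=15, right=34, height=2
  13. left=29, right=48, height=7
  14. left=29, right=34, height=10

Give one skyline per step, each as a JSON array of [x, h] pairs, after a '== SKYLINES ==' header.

== SKYLINES ==
[[42,16],[49,0]]
[[42,16],[49,0]]
[[2,18],[14,0],[42,16],[49,0]]
[[2,18],[14,0],[42,16],[49,0]]
[[2,18],[14,0],[26,5],[29,0],[42,16],[49,0]]
[[0,17],[2,18],[14,0],[26,5],[29,0],[42,16],[49,0]]
[[0,17],[2,18],[14,0],[26,5],[29,0],[42,16],[49,1],[50,0]]
[[0,17],[2,18],[14,0],[26,5],[29,0],[42,16],[49,1],[50,0]]
[[0,17],[2,18],[14,0],[26,5],[29,6],[33,0],[42,16],[49,1],[50,0]]
[[0,17],[2,18],[14,0],[26,19],[36,0],[42,16],[49,1],[50,0]]
[[0,17],[2,18],[14,0],[26,19],[36,10],[41,0],[42,16],[49,1],[50,0]]
[[0,17],[2,18],[14,0],[15,2],[26,19],[36,10],[41,0],[42,16],[49,1],[50,0]]
[[0,17],[2,18],[14,0],[15,2],[26,19],[36,10],[41,7],[42,16],[49,1],[50,0]]
[[0,17],[2,18],[14,0],[15,2],[26,19],[36,10],[41,7],[42,16],[49,1],[50,0]]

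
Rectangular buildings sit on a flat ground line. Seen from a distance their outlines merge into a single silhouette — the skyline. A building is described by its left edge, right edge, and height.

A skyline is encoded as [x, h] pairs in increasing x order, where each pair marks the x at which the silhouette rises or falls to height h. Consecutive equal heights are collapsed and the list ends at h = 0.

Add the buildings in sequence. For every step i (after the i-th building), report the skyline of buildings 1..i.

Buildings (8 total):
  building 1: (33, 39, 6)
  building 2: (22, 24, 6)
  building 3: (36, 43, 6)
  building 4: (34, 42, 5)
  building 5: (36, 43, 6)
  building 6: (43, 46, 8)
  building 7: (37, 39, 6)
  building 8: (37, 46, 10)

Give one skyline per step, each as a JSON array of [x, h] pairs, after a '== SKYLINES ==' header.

== SKYLINES ==
[[33,6],[39,0]]
[[22,6],[24,0],[33,6],[39,0]]
[[22,6],[24,0],[33,6],[43,0]]
[[22,6],[24,0],[33,6],[43,0]]
[[22,6],[24,0],[33,6],[43,0]]
[[22,6],[24,0],[33,6],[43,8],[46,0]]
[[22,6],[24,0],[33,6],[43,8],[46,0]]
[[22,6],[24,0],[33,6],[37,10],[46,0]]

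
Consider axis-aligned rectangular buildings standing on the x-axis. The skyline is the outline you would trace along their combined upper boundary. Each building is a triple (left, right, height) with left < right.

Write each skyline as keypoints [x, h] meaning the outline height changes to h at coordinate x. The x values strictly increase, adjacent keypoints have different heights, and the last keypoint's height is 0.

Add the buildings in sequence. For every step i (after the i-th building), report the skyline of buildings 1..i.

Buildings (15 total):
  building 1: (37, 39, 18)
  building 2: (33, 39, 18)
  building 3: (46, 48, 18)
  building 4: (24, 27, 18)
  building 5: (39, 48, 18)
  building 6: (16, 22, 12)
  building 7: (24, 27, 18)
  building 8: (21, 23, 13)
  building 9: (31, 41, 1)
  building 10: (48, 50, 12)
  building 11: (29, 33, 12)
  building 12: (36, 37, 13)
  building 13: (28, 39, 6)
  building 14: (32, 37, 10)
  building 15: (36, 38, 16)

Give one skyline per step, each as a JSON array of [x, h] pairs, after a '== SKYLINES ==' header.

== SKYLINES ==
[[37,18],[39,0]]
[[33,18],[39,0]]
[[33,18],[39,0],[46,18],[48,0]]
[[24,18],[27,0],[33,18],[39,0],[46,18],[48,0]]
[[24,18],[27,0],[33,18],[48,0]]
[[16,12],[22,0],[24,18],[27,0],[33,18],[48,0]]
[[16,12],[22,0],[24,18],[27,0],[33,18],[48,0]]
[[16,12],[21,13],[23,0],[24,18],[27,0],[33,18],[48,0]]
[[16,12],[21,13],[23,0],[24,18],[27,0],[31,1],[33,18],[48,0]]
[[16,12],[21,13],[23,0],[24,18],[27,0],[31,1],[33,18],[48,12],[50,0]]
[[16,12],[21,13],[23,0],[24,18],[27,0],[29,12],[33,18],[48,12],[50,0]]
[[16,12],[21,13],[23,0],[24,18],[27,0],[29,12],[33,18],[48,12],[50,0]]
[[16,12],[21,13],[23,0],[24,18],[27,0],[28,6],[29,12],[33,18],[48,12],[50,0]]
[[16,12],[21,13],[23,0],[24,18],[27,0],[28,6],[29,12],[33,18],[48,12],[50,0]]
[[16,12],[21,13],[23,0],[24,18],[27,0],[28,6],[29,12],[33,18],[48,12],[50,0]]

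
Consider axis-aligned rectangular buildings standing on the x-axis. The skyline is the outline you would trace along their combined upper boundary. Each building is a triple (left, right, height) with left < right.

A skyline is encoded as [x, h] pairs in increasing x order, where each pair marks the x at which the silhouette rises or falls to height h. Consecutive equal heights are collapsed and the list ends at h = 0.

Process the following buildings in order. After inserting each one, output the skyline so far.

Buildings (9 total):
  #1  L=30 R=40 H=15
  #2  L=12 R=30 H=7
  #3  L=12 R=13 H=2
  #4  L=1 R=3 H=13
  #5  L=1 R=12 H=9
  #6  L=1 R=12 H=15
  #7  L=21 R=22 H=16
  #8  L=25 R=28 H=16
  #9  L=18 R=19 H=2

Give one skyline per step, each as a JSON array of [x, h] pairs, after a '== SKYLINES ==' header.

== SKYLINES ==
[[30,15],[40,0]]
[[12,7],[30,15],[40,0]]
[[12,7],[30,15],[40,0]]
[[1,13],[3,0],[12,7],[30,15],[40,0]]
[[1,13],[3,9],[12,7],[30,15],[40,0]]
[[1,15],[12,7],[30,15],[40,0]]
[[1,15],[12,7],[21,16],[22,7],[30,15],[40,0]]
[[1,15],[12,7],[21,16],[22,7],[25,16],[28,7],[30,15],[40,0]]
[[1,15],[12,7],[21,16],[22,7],[25,16],[28,7],[30,15],[40,0]]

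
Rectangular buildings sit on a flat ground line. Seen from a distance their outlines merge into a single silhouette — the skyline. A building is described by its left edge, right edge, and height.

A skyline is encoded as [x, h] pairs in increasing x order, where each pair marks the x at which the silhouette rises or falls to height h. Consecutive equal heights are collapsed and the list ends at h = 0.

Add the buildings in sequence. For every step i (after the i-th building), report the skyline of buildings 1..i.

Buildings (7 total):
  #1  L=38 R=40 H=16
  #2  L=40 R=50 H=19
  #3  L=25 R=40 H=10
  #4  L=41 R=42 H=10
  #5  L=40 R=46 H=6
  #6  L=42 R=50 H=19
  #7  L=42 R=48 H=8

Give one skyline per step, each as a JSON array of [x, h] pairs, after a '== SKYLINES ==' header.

== SKYLINES ==
[[38,16],[40,0]]
[[38,16],[40,19],[50,0]]
[[25,10],[38,16],[40,19],[50,0]]
[[25,10],[38,16],[40,19],[50,0]]
[[25,10],[38,16],[40,19],[50,0]]
[[25,10],[38,16],[40,19],[50,0]]
[[25,10],[38,16],[40,19],[50,0]]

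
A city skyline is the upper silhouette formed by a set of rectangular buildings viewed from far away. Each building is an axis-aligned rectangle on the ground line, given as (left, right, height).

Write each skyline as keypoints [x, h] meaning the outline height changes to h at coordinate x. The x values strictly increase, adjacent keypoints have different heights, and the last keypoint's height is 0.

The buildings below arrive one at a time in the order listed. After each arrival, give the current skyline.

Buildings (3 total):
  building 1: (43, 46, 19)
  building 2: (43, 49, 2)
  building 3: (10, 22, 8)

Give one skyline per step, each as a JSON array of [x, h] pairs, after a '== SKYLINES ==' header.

== SKYLINES ==
[[43,19],[46,0]]
[[43,19],[46,2],[49,0]]
[[10,8],[22,0],[43,19],[46,2],[49,0]]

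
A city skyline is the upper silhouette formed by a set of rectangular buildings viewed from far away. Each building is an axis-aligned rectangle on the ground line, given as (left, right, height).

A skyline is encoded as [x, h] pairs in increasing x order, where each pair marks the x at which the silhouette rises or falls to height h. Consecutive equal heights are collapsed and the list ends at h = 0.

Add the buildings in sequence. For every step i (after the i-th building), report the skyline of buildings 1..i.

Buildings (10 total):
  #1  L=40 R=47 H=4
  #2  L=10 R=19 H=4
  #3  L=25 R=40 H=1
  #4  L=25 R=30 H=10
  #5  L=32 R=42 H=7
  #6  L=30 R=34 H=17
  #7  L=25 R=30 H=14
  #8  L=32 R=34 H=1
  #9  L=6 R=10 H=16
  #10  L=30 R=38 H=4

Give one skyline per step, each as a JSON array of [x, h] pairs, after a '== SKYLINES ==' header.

== SKYLINES ==
[[40,4],[47,0]]
[[10,4],[19,0],[40,4],[47,0]]
[[10,4],[19,0],[25,1],[40,4],[47,0]]
[[10,4],[19,0],[25,10],[30,1],[40,4],[47,0]]
[[10,4],[19,0],[25,10],[30,1],[32,7],[42,4],[47,0]]
[[10,4],[19,0],[25,10],[30,17],[34,7],[42,4],[47,0]]
[[10,4],[19,0],[25,14],[30,17],[34,7],[42,4],[47,0]]
[[10,4],[19,0],[25,14],[30,17],[34,7],[42,4],[47,0]]
[[6,16],[10,4],[19,0],[25,14],[30,17],[34,7],[42,4],[47,0]]
[[6,16],[10,4],[19,0],[25,14],[30,17],[34,7],[42,4],[47,0]]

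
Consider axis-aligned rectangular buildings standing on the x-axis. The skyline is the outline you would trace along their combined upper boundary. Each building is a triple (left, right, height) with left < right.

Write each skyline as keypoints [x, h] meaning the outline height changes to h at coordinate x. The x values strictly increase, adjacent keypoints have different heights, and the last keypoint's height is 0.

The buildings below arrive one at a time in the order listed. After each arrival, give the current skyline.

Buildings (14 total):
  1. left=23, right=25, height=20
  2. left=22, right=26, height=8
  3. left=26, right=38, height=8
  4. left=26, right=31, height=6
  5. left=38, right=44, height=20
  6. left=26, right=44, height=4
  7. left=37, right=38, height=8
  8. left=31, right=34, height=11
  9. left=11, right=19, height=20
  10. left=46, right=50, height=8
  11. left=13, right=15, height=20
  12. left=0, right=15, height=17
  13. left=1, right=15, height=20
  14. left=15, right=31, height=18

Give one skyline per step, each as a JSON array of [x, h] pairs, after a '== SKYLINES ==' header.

== SKYLINES ==
[[23,20],[25,0]]
[[22,8],[23,20],[25,8],[26,0]]
[[22,8],[23,20],[25,8],[38,0]]
[[22,8],[23,20],[25,8],[38,0]]
[[22,8],[23,20],[25,8],[38,20],[44,0]]
[[22,8],[23,20],[25,8],[38,20],[44,0]]
[[22,8],[23,20],[25,8],[38,20],[44,0]]
[[22,8],[23,20],[25,8],[31,11],[34,8],[38,20],[44,0]]
[[11,20],[19,0],[22,8],[23,20],[25,8],[31,11],[34,8],[38,20],[44,0]]
[[11,20],[19,0],[22,8],[23,20],[25,8],[31,11],[34,8],[38,20],[44,0],[46,8],[50,0]]
[[11,20],[19,0],[22,8],[23,20],[25,8],[31,11],[34,8],[38,20],[44,0],[46,8],[50,0]]
[[0,17],[11,20],[19,0],[22,8],[23,20],[25,8],[31,11],[34,8],[38,20],[44,0],[46,8],[50,0]]
[[0,17],[1,20],[19,0],[22,8],[23,20],[25,8],[31,11],[34,8],[38,20],[44,0],[46,8],[50,0]]
[[0,17],[1,20],[19,18],[23,20],[25,18],[31,11],[34,8],[38,20],[44,0],[46,8],[50,0]]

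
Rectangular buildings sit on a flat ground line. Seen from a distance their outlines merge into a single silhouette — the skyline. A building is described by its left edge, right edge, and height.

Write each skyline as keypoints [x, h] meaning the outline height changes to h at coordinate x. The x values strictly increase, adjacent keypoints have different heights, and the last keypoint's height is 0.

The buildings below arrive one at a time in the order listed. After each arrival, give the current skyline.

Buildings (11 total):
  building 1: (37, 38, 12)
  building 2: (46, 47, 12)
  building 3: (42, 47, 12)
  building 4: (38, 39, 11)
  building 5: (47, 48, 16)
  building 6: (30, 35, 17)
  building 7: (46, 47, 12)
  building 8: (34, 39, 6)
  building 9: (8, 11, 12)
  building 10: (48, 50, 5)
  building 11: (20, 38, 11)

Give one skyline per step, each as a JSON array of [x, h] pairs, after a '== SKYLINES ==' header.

== SKYLINES ==
[[37,12],[38,0]]
[[37,12],[38,0],[46,12],[47,0]]
[[37,12],[38,0],[42,12],[47,0]]
[[37,12],[38,11],[39,0],[42,12],[47,0]]
[[37,12],[38,11],[39,0],[42,12],[47,16],[48,0]]
[[30,17],[35,0],[37,12],[38,11],[39,0],[42,12],[47,16],[48,0]]
[[30,17],[35,0],[37,12],[38,11],[39,0],[42,12],[47,16],[48,0]]
[[30,17],[35,6],[37,12],[38,11],[39,0],[42,12],[47,16],[48,0]]
[[8,12],[11,0],[30,17],[35,6],[37,12],[38,11],[39,0],[42,12],[47,16],[48,0]]
[[8,12],[11,0],[30,17],[35,6],[37,12],[38,11],[39,0],[42,12],[47,16],[48,5],[50,0]]
[[8,12],[11,0],[20,11],[30,17],[35,11],[37,12],[38,11],[39,0],[42,12],[47,16],[48,5],[50,0]]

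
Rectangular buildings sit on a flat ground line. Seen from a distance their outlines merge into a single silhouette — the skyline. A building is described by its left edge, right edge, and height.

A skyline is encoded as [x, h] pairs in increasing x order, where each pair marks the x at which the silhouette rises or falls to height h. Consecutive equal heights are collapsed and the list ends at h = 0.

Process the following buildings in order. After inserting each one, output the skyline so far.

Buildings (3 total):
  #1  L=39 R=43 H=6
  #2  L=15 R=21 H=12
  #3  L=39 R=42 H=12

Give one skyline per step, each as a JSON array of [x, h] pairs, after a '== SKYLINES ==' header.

== SKYLINES ==
[[39,6],[43,0]]
[[15,12],[21,0],[39,6],[43,0]]
[[15,12],[21,0],[39,12],[42,6],[43,0]]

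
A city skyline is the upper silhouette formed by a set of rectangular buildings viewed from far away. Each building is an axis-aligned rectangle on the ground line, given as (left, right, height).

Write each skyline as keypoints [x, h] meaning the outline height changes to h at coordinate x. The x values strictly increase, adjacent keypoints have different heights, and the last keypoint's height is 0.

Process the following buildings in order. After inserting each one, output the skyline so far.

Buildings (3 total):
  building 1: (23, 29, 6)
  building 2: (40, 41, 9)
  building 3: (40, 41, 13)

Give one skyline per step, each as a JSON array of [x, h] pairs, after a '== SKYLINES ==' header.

== SKYLINES ==
[[23,6],[29,0]]
[[23,6],[29,0],[40,9],[41,0]]
[[23,6],[29,0],[40,13],[41,0]]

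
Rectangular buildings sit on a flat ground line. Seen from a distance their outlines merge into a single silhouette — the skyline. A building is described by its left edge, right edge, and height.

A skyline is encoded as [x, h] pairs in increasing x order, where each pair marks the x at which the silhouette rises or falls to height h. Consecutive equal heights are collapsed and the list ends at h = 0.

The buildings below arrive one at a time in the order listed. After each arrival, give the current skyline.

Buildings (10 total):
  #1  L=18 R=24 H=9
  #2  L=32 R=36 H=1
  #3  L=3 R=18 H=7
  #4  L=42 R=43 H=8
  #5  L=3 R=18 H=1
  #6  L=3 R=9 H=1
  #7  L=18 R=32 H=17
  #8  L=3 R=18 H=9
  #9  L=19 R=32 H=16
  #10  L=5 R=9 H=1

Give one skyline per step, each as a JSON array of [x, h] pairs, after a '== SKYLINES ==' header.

== SKYLINES ==
[[18,9],[24,0]]
[[18,9],[24,0],[32,1],[36,0]]
[[3,7],[18,9],[24,0],[32,1],[36,0]]
[[3,7],[18,9],[24,0],[32,1],[36,0],[42,8],[43,0]]
[[3,7],[18,9],[24,0],[32,1],[36,0],[42,8],[43,0]]
[[3,7],[18,9],[24,0],[32,1],[36,0],[42,8],[43,0]]
[[3,7],[18,17],[32,1],[36,0],[42,8],[43,0]]
[[3,9],[18,17],[32,1],[36,0],[42,8],[43,0]]
[[3,9],[18,17],[32,1],[36,0],[42,8],[43,0]]
[[3,9],[18,17],[32,1],[36,0],[42,8],[43,0]]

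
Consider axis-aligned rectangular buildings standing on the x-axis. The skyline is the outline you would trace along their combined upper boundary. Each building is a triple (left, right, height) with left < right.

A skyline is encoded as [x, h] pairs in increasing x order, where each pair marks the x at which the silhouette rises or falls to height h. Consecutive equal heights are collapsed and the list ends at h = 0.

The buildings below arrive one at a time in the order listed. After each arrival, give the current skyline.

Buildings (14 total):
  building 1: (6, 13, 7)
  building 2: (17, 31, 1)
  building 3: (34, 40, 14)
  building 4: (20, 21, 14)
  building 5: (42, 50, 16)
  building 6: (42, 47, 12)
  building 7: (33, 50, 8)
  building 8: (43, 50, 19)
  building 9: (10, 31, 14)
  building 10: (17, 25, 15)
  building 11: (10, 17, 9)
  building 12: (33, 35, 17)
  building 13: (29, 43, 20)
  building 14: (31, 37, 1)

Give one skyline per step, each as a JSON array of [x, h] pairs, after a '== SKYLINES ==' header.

== SKYLINES ==
[[6,7],[13,0]]
[[6,7],[13,0],[17,1],[31,0]]
[[6,7],[13,0],[17,1],[31,0],[34,14],[40,0]]
[[6,7],[13,0],[17,1],[20,14],[21,1],[31,0],[34,14],[40,0]]
[[6,7],[13,0],[17,1],[20,14],[21,1],[31,0],[34,14],[40,0],[42,16],[50,0]]
[[6,7],[13,0],[17,1],[20,14],[21,1],[31,0],[34,14],[40,0],[42,16],[50,0]]
[[6,7],[13,0],[17,1],[20,14],[21,1],[31,0],[33,8],[34,14],[40,8],[42,16],[50,0]]
[[6,7],[13,0],[17,1],[20,14],[21,1],[31,0],[33,8],[34,14],[40,8],[42,16],[43,19],[50,0]]
[[6,7],[10,14],[31,0],[33,8],[34,14],[40,8],[42,16],[43,19],[50,0]]
[[6,7],[10,14],[17,15],[25,14],[31,0],[33,8],[34,14],[40,8],[42,16],[43,19],[50,0]]
[[6,7],[10,14],[17,15],[25,14],[31,0],[33,8],[34,14],[40,8],[42,16],[43,19],[50,0]]
[[6,7],[10,14],[17,15],[25,14],[31,0],[33,17],[35,14],[40,8],[42,16],[43,19],[50,0]]
[[6,7],[10,14],[17,15],[25,14],[29,20],[43,19],[50,0]]
[[6,7],[10,14],[17,15],[25,14],[29,20],[43,19],[50,0]]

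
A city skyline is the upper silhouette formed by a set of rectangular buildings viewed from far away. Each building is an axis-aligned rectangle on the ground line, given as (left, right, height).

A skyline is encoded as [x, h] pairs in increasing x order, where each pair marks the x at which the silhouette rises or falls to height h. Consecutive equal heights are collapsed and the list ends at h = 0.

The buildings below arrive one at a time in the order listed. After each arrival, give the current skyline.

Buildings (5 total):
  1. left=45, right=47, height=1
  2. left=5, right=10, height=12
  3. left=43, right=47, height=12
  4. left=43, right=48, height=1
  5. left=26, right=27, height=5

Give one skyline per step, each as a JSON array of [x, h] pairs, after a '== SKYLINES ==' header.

== SKYLINES ==
[[45,1],[47,0]]
[[5,12],[10,0],[45,1],[47,0]]
[[5,12],[10,0],[43,12],[47,0]]
[[5,12],[10,0],[43,12],[47,1],[48,0]]
[[5,12],[10,0],[26,5],[27,0],[43,12],[47,1],[48,0]]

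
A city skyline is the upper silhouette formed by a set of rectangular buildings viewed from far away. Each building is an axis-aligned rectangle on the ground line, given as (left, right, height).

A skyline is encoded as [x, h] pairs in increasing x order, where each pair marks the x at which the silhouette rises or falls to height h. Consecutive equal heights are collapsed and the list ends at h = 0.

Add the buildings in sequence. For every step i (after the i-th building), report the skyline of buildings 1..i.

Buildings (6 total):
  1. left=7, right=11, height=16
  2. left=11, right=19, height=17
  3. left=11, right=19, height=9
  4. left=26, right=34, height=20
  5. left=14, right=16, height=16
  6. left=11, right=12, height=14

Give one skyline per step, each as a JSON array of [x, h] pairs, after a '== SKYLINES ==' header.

== SKYLINES ==
[[7,16],[11,0]]
[[7,16],[11,17],[19,0]]
[[7,16],[11,17],[19,0]]
[[7,16],[11,17],[19,0],[26,20],[34,0]]
[[7,16],[11,17],[19,0],[26,20],[34,0]]
[[7,16],[11,17],[19,0],[26,20],[34,0]]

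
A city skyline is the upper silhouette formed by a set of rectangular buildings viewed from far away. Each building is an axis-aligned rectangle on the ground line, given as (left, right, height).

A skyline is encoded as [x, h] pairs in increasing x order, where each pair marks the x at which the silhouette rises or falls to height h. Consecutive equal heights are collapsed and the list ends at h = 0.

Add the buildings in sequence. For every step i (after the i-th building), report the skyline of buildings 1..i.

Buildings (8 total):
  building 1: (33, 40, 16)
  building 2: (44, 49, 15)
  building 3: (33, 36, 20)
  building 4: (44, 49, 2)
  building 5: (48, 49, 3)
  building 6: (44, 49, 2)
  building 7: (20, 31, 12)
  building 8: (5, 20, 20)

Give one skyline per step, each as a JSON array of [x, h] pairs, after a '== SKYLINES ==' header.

== SKYLINES ==
[[33,16],[40,0]]
[[33,16],[40,0],[44,15],[49,0]]
[[33,20],[36,16],[40,0],[44,15],[49,0]]
[[33,20],[36,16],[40,0],[44,15],[49,0]]
[[33,20],[36,16],[40,0],[44,15],[49,0]]
[[33,20],[36,16],[40,0],[44,15],[49,0]]
[[20,12],[31,0],[33,20],[36,16],[40,0],[44,15],[49,0]]
[[5,20],[20,12],[31,0],[33,20],[36,16],[40,0],[44,15],[49,0]]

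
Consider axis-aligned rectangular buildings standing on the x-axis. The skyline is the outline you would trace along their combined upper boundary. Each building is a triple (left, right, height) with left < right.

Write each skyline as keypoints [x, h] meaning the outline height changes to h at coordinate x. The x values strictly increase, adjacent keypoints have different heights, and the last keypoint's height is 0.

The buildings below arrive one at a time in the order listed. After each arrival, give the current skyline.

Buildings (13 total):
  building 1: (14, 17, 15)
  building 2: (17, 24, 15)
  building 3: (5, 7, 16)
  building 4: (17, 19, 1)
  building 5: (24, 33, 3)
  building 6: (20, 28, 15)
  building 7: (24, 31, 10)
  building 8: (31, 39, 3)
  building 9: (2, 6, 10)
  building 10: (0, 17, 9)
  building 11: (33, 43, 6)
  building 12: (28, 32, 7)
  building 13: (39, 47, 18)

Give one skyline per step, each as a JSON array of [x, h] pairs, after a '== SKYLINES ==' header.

== SKYLINES ==
[[14,15],[17,0]]
[[14,15],[24,0]]
[[5,16],[7,0],[14,15],[24,0]]
[[5,16],[7,0],[14,15],[24,0]]
[[5,16],[7,0],[14,15],[24,3],[33,0]]
[[5,16],[7,0],[14,15],[28,3],[33,0]]
[[5,16],[7,0],[14,15],[28,10],[31,3],[33,0]]
[[5,16],[7,0],[14,15],[28,10],[31,3],[39,0]]
[[2,10],[5,16],[7,0],[14,15],[28,10],[31,3],[39,0]]
[[0,9],[2,10],[5,16],[7,9],[14,15],[28,10],[31,3],[39,0]]
[[0,9],[2,10],[5,16],[7,9],[14,15],[28,10],[31,3],[33,6],[43,0]]
[[0,9],[2,10],[5,16],[7,9],[14,15],[28,10],[31,7],[32,3],[33,6],[43,0]]
[[0,9],[2,10],[5,16],[7,9],[14,15],[28,10],[31,7],[32,3],[33,6],[39,18],[47,0]]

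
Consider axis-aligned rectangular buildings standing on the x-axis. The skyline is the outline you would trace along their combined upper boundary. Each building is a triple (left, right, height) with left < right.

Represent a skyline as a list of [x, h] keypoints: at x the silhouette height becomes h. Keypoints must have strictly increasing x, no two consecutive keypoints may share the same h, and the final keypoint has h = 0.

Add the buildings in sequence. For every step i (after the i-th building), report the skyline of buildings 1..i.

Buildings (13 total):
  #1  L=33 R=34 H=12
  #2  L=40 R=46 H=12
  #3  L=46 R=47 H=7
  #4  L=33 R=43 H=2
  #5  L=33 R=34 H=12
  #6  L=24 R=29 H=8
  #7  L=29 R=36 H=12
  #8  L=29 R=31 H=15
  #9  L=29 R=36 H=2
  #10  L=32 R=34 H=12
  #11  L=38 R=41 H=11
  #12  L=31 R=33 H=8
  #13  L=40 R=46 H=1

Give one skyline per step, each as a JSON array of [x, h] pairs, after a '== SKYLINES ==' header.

== SKYLINES ==
[[33,12],[34,0]]
[[33,12],[34,0],[40,12],[46,0]]
[[33,12],[34,0],[40,12],[46,7],[47,0]]
[[33,12],[34,2],[40,12],[46,7],[47,0]]
[[33,12],[34,2],[40,12],[46,7],[47,0]]
[[24,8],[29,0],[33,12],[34,2],[40,12],[46,7],[47,0]]
[[24,8],[29,12],[36,2],[40,12],[46,7],[47,0]]
[[24,8],[29,15],[31,12],[36,2],[40,12],[46,7],[47,0]]
[[24,8],[29,15],[31,12],[36,2],[40,12],[46,7],[47,0]]
[[24,8],[29,15],[31,12],[36,2],[40,12],[46,7],[47,0]]
[[24,8],[29,15],[31,12],[36,2],[38,11],[40,12],[46,7],[47,0]]
[[24,8],[29,15],[31,12],[36,2],[38,11],[40,12],[46,7],[47,0]]
[[24,8],[29,15],[31,12],[36,2],[38,11],[40,12],[46,7],[47,0]]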